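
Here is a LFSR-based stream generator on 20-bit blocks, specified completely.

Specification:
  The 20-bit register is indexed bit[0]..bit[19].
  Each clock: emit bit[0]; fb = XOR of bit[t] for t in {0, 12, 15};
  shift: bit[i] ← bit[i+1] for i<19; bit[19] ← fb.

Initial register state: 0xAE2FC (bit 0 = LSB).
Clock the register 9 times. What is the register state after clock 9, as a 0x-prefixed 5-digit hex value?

reg_0 = 0xAE2FC
clock 1: out=0, reg = 0xD717E
clock 2: out=0, reg = 0xEB8BF
clock 3: out=1, reg = 0xF5C5F
clock 4: out=1, reg = 0x7AE2F
clock 5: out=1, reg = 0x3D717
clock 6: out=1, reg = 0x9EB8B
clock 7: out=1, reg = 0x4F5C5
clock 8: out=1, reg = 0xA7AE2
clock 9: out=0, reg = 0xD3D71

0xD3D71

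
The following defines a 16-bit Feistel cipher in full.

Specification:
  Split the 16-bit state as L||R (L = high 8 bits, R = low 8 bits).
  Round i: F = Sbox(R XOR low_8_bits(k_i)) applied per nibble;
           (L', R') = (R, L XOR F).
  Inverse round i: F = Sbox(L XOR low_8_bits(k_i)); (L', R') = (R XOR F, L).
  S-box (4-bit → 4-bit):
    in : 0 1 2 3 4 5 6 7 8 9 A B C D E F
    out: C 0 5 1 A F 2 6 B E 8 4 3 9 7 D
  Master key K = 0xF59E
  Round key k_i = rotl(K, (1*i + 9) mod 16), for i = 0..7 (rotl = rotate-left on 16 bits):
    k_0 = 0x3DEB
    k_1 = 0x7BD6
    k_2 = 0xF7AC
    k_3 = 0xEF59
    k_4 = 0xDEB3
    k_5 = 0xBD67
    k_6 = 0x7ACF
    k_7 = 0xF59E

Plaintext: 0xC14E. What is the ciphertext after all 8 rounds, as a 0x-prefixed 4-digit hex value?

s_0 = plaintext = 0xC14E
s_1 = Round(s_0, k_0) = 0x4E4E
s_2 = Round(s_1, k_1) = 0x4EA5
s_3 = Round(s_2, k_2) = 0xA580
s_4 = Round(s_3, k_3) = 0x803B
s_5 = Round(s_4, k_4) = 0x3B3B
s_6 = Round(s_5, k_5) = 0x3BC8
s_7 = Round(s_6, k_6) = 0xC8FD
s_8 = Round(s_7, k_7) = 0xFDE9

0xFDE9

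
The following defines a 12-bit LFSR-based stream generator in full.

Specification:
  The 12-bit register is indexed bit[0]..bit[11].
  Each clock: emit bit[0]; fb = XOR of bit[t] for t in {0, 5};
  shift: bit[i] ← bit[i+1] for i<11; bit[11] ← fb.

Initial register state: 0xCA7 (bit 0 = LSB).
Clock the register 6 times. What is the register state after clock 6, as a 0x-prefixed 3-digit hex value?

0x0B2

reg_0 = 0xCA7
clock 1: out=1, reg = 0x653
clock 2: out=1, reg = 0xB29
clock 3: out=1, reg = 0x594
clock 4: out=0, reg = 0x2CA
clock 5: out=0, reg = 0x165
clock 6: out=1, reg = 0x0B2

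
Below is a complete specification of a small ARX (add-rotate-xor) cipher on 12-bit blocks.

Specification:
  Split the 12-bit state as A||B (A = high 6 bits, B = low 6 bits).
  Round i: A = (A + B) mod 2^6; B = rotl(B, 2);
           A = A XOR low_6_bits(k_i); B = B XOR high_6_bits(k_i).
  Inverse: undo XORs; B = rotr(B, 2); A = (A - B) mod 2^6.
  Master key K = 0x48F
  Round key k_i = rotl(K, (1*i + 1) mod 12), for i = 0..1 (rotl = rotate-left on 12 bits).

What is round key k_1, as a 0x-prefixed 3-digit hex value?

0x23D

K = 0x48F
k_0 = rotl(K, (1*0+1) mod 12) = rotl(K, 1) = 0x91E
k_1 = rotl(K, (1*1+1) mod 12) = rotl(K, 2) = 0x23D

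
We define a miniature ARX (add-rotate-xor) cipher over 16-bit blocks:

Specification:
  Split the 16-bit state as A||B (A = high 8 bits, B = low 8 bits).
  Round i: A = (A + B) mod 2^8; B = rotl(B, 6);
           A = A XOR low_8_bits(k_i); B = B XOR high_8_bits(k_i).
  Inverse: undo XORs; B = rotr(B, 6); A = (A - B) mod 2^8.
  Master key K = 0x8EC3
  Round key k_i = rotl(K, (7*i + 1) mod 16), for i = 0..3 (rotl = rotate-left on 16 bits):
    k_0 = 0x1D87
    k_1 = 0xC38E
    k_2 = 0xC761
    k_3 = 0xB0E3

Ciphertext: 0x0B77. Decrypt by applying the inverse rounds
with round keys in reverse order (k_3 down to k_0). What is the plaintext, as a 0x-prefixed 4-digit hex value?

0x507E

s_0 = ciphertext = 0x0B77
s_1 = InvRound(s_0, k_3) = 0xC91F
s_2 = InvRound(s_1, k_2) = 0x4563
s_3 = InvRound(s_2, k_1) = 0x4982
s_4 = InvRound(s_3, k_0) = 0x507E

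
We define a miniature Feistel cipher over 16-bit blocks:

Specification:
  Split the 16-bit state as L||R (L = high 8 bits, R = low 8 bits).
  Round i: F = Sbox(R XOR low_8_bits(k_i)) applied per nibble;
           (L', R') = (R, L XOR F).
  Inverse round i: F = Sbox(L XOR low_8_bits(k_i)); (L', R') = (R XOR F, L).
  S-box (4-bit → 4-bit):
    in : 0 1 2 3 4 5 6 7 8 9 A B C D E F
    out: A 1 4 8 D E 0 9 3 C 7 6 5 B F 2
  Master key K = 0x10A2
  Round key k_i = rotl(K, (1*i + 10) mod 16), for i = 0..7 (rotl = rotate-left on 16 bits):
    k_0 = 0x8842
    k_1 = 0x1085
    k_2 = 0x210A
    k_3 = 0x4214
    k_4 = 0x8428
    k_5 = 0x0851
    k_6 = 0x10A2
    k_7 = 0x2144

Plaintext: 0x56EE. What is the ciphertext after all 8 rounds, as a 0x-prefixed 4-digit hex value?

0x12C6

s_0 = plaintext = 0x56EE
s_1 = Round(s_0, k_0) = 0xEE23
s_2 = Round(s_1, k_1) = 0x239E
s_3 = Round(s_2, k_2) = 0x9EEE
s_4 = Round(s_3, k_3) = 0xEEB9
s_5 = Round(s_4, k_4) = 0xB92F
s_6 = Round(s_5, k_5) = 0x2F26
s_7 = Round(s_6, k_6) = 0x2612
s_8 = Round(s_7, k_7) = 0x12C6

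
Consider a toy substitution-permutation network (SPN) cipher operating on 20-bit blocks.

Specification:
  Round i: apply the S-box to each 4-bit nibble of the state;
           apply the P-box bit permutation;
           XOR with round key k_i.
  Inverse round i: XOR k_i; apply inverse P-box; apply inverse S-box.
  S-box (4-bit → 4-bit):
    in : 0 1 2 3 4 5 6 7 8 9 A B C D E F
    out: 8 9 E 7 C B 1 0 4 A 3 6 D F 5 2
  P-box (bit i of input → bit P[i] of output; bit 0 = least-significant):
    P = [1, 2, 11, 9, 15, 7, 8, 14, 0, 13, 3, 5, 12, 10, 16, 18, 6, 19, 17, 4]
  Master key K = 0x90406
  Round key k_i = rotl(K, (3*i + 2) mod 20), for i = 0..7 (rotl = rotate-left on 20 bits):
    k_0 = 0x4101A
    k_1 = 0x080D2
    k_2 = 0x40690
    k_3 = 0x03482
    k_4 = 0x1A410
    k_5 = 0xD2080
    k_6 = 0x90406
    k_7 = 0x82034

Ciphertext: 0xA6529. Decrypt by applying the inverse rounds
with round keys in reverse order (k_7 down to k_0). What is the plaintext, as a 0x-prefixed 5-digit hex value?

0x6DB8E

s_0 = ciphertext = 0xA6529
s_1 = InvRound(s_0, k_7) = 0x4FE4F
s_2 = InvRound(s_1, k_6) = 0xAC314
s_3 = InvRound(s_2, k_5) = 0x44FD9
s_4 = InvRound(s_3, k_4) = 0x643D4
s_5 = InvRound(s_4, k_3) = 0xC5F45
s_6 = InvRound(s_5, k_2) = 0x5662B
s_7 = InvRound(s_6, k_1) = 0x12D50
s_8 = InvRound(s_7, k_0) = 0x6DB8E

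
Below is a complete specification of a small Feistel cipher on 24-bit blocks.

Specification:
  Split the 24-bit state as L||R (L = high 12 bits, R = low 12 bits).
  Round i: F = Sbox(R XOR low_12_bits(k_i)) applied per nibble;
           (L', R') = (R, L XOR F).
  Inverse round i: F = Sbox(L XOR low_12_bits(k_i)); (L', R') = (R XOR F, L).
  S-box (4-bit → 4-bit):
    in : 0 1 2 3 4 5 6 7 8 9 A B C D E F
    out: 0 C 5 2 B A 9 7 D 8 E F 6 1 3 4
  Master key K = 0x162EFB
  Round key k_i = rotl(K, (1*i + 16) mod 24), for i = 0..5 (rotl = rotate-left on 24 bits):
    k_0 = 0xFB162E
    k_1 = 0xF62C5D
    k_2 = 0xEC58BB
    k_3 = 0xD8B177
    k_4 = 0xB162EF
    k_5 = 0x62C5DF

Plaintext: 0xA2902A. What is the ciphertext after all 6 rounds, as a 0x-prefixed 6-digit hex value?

s_0 = plaintext = 0xA2902A
s_1 = Round(s_0, k_0) = 0x02A322
s_2 = Round(s_1, k_1) = 0x32245E
s_3 = Round(s_2, k_2) = 0x45E518
s_4 = Round(s_3, k_3) = 0x518FCA
s_5 = Round(s_4, k_4) = 0xFCA442
s_6 = Round(s_5, k_5) = 0x44234B

0x44234B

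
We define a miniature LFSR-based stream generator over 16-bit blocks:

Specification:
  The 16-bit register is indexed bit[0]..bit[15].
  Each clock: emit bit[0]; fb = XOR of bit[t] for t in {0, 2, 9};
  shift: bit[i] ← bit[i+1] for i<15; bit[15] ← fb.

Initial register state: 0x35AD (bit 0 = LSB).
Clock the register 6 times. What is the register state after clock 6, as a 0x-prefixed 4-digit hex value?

reg_0 = 0x35AD
clock 1: out=1, reg = 0x1AD6
clock 2: out=0, reg = 0x0D6B
clock 3: out=1, reg = 0x86B5
clock 4: out=1, reg = 0xC35A
clock 5: out=0, reg = 0xE1AD
clock 6: out=1, reg = 0x70D6

0x70D6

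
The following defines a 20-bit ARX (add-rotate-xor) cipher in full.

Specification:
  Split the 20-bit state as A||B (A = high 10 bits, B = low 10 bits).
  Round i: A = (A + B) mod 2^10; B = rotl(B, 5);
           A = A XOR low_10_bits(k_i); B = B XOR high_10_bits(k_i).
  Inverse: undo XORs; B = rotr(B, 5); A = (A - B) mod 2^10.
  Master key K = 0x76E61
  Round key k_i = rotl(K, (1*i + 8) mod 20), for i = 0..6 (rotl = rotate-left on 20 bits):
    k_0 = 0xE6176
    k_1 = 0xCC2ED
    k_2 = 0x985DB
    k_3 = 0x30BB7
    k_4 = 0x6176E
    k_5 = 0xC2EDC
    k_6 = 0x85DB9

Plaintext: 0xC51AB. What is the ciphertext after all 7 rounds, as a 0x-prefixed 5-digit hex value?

0x47421

s_0 = plaintext = 0xC51AB
s_1 = Round(s_0, k_0) = 0x726F5
s_2 = Round(s_1, k_1) = 0x94D87
s_3 = Round(s_2, k_2) = 0x8068D
s_4 = Round(s_3, k_3) = 0xCE576
s_5 = Round(s_4, k_4) = 0xF074E
s_6 = Round(s_5, k_5) = 0x74ED1
s_7 = Round(s_6, k_6) = 0x47421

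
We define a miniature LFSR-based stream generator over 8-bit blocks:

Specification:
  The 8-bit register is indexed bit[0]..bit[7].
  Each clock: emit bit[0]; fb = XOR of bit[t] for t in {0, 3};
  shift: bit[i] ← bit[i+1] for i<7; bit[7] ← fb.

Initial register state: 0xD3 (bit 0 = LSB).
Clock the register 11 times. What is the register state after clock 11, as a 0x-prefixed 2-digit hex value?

reg_0 = 0xD3
clock 1: out=1, reg = 0xE9
clock 2: out=1, reg = 0x74
clock 3: out=0, reg = 0x3A
clock 4: out=0, reg = 0x9D
clock 5: out=1, reg = 0x4E
clock 6: out=0, reg = 0xA7
clock 7: out=1, reg = 0xD3
clock 8: out=1, reg = 0xE9
clock 9: out=1, reg = 0x74
clock 10: out=0, reg = 0x3A
clock 11: out=0, reg = 0x9D

0x9D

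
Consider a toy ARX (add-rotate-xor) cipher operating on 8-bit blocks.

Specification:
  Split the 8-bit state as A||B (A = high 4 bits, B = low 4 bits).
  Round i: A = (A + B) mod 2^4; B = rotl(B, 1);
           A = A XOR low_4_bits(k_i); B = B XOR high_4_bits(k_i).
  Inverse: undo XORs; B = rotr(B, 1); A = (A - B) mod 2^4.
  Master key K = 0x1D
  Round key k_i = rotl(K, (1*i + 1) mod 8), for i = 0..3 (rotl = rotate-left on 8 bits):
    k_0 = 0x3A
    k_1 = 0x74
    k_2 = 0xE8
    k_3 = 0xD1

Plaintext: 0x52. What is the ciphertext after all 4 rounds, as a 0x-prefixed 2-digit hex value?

s_0 = plaintext = 0x52
s_1 = Round(s_0, k_0) = 0xD7
s_2 = Round(s_1, k_1) = 0x09
s_3 = Round(s_2, k_2) = 0x1D
s_4 = Round(s_3, k_3) = 0xF6

0xF6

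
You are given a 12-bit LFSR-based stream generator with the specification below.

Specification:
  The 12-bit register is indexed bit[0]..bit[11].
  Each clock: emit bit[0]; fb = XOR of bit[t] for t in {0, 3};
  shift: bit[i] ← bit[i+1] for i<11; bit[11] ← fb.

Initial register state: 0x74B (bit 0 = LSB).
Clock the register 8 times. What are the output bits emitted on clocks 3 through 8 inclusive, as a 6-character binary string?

reg_0 = 0x74B
clock 1: out=1, reg = 0x3A5
clock 2: out=1, reg = 0x9D2
clock 3: out=0, reg = 0x4E9
clock 4: out=1, reg = 0x274
clock 5: out=0, reg = 0x13A
clock 6: out=0, reg = 0x89D
clock 7: out=1, reg = 0x44E
clock 8: out=0, reg = 0xA27

010010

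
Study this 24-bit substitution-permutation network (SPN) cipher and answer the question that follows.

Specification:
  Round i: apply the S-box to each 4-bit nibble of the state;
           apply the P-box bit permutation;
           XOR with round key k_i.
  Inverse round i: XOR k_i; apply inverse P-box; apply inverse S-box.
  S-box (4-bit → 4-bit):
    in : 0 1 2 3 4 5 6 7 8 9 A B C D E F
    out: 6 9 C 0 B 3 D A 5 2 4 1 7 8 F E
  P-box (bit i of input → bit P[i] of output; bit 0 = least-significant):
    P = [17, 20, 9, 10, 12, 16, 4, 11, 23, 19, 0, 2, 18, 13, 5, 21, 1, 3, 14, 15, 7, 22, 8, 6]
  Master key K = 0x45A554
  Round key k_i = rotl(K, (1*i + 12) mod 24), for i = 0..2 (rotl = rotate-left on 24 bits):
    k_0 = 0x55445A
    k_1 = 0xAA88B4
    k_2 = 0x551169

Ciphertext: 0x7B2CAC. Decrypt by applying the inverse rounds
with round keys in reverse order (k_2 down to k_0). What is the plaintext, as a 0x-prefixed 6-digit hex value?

s_0 = ciphertext = 0x7B2CAC
s_1 = InvRound(s_0, k_2) = 0x634F11
s_2 = InvRound(s_1, k_1) = 0xC2AE92
s_3 = InvRound(s_2, k_0) = 0x1F5B7C

0x1F5B7C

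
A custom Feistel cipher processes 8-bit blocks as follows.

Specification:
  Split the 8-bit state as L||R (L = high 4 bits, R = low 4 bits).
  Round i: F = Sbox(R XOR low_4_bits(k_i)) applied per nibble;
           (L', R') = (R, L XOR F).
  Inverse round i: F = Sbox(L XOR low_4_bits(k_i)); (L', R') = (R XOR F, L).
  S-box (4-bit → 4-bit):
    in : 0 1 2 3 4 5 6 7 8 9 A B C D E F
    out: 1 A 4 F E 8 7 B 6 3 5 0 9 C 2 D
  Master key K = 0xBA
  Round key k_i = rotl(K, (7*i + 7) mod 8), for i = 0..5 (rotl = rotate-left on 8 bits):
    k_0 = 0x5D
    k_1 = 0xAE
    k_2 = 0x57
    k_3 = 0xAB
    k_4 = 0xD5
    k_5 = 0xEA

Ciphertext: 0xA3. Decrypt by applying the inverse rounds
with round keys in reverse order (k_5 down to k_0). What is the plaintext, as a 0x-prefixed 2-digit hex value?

s_0 = ciphertext = 0xA3
s_1 = InvRound(s_0, k_5) = 0x2A
s_2 = InvRound(s_1, k_4) = 0x12
s_3 = InvRound(s_2, k_3) = 0x71
s_4 = InvRound(s_3, k_2) = 0x07
s_5 = InvRound(s_4, k_1) = 0x50
s_6 = InvRound(s_5, k_0) = 0x65

0x65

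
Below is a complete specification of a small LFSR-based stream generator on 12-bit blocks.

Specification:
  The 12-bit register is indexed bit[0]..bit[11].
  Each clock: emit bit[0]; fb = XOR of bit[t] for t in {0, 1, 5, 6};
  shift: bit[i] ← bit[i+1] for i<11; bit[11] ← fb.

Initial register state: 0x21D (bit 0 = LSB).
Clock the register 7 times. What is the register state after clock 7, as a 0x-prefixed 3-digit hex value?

reg_0 = 0x21D
clock 1: out=1, reg = 0x90E
clock 2: out=0, reg = 0xC87
clock 3: out=1, reg = 0x643
clock 4: out=1, reg = 0xB21
clock 5: out=1, reg = 0x590
clock 6: out=0, reg = 0x2C8
clock 7: out=0, reg = 0x964

0x964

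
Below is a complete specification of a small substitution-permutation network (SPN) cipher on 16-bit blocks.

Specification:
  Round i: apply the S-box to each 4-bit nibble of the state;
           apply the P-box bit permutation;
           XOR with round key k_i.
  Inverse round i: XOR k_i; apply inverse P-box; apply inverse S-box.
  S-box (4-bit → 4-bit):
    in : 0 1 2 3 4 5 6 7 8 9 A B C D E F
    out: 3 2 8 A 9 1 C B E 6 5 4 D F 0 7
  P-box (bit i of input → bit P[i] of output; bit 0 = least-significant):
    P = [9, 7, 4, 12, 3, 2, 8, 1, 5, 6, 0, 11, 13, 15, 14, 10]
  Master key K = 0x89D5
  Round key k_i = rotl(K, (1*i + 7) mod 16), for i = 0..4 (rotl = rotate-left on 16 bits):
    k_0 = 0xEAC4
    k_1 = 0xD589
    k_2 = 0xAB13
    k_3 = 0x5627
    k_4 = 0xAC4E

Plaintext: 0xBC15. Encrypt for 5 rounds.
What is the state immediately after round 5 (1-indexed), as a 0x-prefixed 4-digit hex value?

0x8528

s_0 = plaintext = 0xBC15
s_1 = Round(s_0, k_0) = 0xA0E1
s_2 = Round(s_1, k_1) = 0xB569
s_3 = Round(s_2, k_2) = 0xEAA1
s_4 = Round(s_3, k_3) = 0x578E
s_5 = Round(s_4, k_4) = 0x8528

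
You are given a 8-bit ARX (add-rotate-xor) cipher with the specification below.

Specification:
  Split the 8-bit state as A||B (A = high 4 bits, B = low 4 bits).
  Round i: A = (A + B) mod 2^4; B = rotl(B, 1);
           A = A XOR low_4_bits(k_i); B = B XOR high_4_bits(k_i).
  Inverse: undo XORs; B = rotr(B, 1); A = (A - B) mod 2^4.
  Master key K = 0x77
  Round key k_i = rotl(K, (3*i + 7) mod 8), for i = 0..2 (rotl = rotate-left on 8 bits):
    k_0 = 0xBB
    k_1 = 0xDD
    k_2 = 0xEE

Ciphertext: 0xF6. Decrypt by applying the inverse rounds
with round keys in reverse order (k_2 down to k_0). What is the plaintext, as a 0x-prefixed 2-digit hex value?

0x4B

s_0 = ciphertext = 0xF6
s_1 = InvRound(s_0, k_2) = 0xD4
s_2 = InvRound(s_1, k_1) = 0x4C
s_3 = InvRound(s_2, k_0) = 0x4B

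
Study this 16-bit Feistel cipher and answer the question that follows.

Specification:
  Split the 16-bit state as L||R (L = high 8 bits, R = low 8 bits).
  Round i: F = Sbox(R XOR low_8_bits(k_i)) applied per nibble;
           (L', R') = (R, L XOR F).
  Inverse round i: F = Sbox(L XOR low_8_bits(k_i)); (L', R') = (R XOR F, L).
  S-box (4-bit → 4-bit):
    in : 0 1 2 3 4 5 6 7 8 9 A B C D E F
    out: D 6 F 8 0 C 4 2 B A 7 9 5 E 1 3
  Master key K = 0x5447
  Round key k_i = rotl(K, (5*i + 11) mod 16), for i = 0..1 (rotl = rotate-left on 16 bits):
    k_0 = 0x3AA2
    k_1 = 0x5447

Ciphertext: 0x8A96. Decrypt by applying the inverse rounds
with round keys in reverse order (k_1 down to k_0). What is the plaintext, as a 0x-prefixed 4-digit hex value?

0xCDC8

s_0 = ciphertext = 0x8A96
s_1 = InvRound(s_0, k_1) = 0xC88A
s_2 = InvRound(s_1, k_0) = 0xCDC8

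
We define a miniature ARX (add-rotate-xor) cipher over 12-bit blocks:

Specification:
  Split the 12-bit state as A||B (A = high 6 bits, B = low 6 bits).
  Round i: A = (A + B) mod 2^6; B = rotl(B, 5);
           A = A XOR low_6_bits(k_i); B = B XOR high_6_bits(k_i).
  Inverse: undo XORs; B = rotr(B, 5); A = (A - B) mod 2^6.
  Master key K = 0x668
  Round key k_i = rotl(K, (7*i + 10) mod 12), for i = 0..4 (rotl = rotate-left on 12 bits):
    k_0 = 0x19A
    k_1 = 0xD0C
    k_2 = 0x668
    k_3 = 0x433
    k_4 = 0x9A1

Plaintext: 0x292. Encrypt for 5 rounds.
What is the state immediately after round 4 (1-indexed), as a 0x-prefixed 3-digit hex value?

s_0 = plaintext = 0x292
s_1 = Round(s_0, k_0) = 0x18F
s_2 = Round(s_1, k_1) = 0x653
s_3 = Round(s_2, k_2) = 0x130
s_4 = Round(s_3, k_3) = 0x1C8
s_5 = Round(s_4, k_4) = 0xBA2

0x1C8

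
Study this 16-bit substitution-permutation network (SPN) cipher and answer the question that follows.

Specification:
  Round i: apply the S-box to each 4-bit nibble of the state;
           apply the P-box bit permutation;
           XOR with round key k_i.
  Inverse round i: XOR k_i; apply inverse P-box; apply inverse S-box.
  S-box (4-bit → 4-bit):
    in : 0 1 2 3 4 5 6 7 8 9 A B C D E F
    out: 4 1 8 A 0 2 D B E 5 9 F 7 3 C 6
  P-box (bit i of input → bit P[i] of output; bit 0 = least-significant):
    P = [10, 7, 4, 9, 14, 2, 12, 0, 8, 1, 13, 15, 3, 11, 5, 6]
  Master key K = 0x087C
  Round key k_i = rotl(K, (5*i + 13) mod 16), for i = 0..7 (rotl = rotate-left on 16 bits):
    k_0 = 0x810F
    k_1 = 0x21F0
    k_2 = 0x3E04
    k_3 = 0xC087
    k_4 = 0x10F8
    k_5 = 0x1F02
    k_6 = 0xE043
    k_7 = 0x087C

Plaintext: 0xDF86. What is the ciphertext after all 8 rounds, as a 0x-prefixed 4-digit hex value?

0x2683

s_0 = plaintext = 0xDF86
s_1 = Round(s_0, k_0) = 0xBF10
s_2 = Round(s_1, k_1) = 0x498A
s_3 = Round(s_2, k_2) = 0x0901
s_4 = Round(s_3, k_3) = 0xF5A7
s_5 = Round(s_4, k_4) = 0x5E5B
s_6 = Round(s_5, k_5) = 0xB196
s_7 = Round(s_6, k_6) = 0xBF3B
s_8 = Round(s_7, k_7) = 0x2683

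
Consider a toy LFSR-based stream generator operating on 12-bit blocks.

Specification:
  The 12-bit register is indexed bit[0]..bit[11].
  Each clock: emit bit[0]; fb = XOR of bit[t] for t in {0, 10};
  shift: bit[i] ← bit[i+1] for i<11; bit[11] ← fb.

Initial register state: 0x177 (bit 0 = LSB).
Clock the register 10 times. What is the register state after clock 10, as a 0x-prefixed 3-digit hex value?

0x46C

reg_0 = 0x177
clock 1: out=1, reg = 0x8BB
clock 2: out=1, reg = 0xC5D
clock 3: out=1, reg = 0x62E
clock 4: out=0, reg = 0xB17
clock 5: out=1, reg = 0xD8B
clock 6: out=1, reg = 0x6C5
clock 7: out=1, reg = 0x362
clock 8: out=0, reg = 0x1B1
clock 9: out=1, reg = 0x8D8
clock 10: out=0, reg = 0x46C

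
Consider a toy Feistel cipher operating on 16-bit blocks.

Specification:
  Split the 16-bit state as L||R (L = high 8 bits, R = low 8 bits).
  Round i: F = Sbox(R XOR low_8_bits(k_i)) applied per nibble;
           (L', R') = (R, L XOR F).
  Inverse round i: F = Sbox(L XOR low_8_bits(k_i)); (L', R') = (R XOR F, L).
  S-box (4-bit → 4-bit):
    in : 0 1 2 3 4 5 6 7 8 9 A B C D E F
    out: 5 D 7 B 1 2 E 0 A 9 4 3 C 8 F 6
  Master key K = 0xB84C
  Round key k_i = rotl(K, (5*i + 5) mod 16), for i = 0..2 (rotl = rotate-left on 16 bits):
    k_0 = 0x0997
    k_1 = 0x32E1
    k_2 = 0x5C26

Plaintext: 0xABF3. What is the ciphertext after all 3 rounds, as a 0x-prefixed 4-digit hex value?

0xB0D4

s_0 = plaintext = 0xABF3
s_1 = Round(s_0, k_0) = 0xF34A
s_2 = Round(s_1, k_1) = 0x4AB0
s_3 = Round(s_2, k_2) = 0xB0D4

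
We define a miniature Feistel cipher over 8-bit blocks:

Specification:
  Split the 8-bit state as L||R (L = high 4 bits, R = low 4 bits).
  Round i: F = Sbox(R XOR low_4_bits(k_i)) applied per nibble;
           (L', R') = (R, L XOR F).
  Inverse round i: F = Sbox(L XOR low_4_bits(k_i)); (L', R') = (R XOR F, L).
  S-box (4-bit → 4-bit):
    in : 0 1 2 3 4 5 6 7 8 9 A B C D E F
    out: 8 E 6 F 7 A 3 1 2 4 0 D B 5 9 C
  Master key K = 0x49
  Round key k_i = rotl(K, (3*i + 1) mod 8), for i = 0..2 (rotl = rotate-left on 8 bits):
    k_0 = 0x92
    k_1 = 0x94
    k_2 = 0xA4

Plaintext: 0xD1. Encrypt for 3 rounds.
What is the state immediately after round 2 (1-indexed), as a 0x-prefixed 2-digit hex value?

s_0 = plaintext = 0xD1
s_1 = Round(s_0, k_0) = 0x12
s_2 = Round(s_1, k_1) = 0x22
s_3 = Round(s_2, k_2) = 0x21

0x22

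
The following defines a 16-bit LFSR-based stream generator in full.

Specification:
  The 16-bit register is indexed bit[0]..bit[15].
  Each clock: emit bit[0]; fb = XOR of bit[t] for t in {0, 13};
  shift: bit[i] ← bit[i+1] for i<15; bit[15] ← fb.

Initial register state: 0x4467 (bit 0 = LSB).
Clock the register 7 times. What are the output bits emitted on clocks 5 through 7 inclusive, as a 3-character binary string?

011

reg_0 = 0x4467
clock 1: out=1, reg = 0xA233
clock 2: out=1, reg = 0x5119
clock 3: out=1, reg = 0xA88C
clock 4: out=0, reg = 0xD446
clock 5: out=0, reg = 0x6A23
clock 6: out=1, reg = 0x3511
clock 7: out=1, reg = 0x1A88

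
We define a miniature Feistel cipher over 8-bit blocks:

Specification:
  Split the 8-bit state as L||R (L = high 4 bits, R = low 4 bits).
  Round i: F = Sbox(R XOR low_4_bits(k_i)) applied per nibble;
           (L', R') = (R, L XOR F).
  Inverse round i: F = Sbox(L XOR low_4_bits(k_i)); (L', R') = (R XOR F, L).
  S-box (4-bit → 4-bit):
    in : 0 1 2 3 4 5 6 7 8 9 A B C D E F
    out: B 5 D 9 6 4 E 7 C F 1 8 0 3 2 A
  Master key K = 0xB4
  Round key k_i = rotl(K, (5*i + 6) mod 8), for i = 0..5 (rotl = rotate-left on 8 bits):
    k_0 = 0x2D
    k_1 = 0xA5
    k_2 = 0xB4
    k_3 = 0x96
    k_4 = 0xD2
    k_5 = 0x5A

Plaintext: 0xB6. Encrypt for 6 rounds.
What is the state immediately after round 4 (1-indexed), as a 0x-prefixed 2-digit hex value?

s_0 = plaintext = 0xB6
s_1 = Round(s_0, k_0) = 0x63
s_2 = Round(s_1, k_1) = 0x38
s_3 = Round(s_2, k_2) = 0x83
s_4 = Round(s_3, k_3) = 0x3C
s_5 = Round(s_4, k_4) = 0xC1
s_6 = Round(s_5, k_5) = 0x14

0x3C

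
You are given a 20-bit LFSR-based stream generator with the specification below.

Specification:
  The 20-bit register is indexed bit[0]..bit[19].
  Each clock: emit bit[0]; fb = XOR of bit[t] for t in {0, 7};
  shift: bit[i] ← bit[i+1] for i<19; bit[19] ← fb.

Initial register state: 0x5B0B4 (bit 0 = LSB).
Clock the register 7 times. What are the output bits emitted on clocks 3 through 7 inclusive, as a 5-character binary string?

reg_0 = 0x5B0B4
clock 1: out=0, reg = 0xAD85A
clock 2: out=0, reg = 0x56C2D
clock 3: out=1, reg = 0xAB616
clock 4: out=0, reg = 0x55B0B
clock 5: out=1, reg = 0xAAD85
clock 6: out=1, reg = 0x556C2
clock 7: out=0, reg = 0xAAB61

10110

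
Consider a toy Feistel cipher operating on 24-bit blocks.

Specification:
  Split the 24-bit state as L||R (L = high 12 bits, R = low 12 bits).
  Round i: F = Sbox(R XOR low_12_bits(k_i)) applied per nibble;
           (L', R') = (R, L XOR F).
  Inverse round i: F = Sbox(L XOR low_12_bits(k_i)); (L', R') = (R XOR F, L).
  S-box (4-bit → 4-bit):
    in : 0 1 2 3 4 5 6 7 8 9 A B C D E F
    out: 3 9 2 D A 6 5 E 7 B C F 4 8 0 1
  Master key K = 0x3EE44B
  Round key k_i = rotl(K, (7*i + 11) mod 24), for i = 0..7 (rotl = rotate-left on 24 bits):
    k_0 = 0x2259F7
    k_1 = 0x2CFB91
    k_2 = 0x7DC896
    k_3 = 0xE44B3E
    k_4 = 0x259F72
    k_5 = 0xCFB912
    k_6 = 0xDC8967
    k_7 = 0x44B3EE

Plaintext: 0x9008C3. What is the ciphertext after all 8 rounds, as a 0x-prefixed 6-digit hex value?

s_0 = plaintext = 0x9008C3
s_1 = Round(s_0, k_0) = 0x8C30DA
s_2 = Round(s_1, k_1) = 0x0DA76C
s_3 = Round(s_2, k_2) = 0x76C1C6
s_4 = Round(s_3, k_3) = 0x1C6B7B
s_5 = Round(s_4, k_4) = 0xB7BBFD
s_6 = Round(s_5, k_5) = 0xBFD97A
s_7 = Round(s_6, k_6) = 0x97A865
s_8 = Round(s_7, k_7) = 0x865605

0x865605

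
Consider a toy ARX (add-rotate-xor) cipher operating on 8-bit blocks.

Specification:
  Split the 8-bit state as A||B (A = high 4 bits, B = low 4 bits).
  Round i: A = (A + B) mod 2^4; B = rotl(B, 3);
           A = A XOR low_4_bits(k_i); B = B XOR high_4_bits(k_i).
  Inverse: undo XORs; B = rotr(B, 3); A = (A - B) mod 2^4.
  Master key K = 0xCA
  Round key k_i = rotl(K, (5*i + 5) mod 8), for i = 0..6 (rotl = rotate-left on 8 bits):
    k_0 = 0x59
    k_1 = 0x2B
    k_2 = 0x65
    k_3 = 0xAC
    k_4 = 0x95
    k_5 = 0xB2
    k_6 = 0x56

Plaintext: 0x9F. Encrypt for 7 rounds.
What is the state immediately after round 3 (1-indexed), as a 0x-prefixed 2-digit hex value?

0x2D

s_0 = plaintext = 0x9F
s_1 = Round(s_0, k_0) = 0x1A
s_2 = Round(s_1, k_1) = 0x07
s_3 = Round(s_2, k_2) = 0x2D
s_4 = Round(s_3, k_3) = 0x34
s_5 = Round(s_4, k_4) = 0x2B
s_6 = Round(s_5, k_5) = 0xF6
s_7 = Round(s_6, k_6) = 0x36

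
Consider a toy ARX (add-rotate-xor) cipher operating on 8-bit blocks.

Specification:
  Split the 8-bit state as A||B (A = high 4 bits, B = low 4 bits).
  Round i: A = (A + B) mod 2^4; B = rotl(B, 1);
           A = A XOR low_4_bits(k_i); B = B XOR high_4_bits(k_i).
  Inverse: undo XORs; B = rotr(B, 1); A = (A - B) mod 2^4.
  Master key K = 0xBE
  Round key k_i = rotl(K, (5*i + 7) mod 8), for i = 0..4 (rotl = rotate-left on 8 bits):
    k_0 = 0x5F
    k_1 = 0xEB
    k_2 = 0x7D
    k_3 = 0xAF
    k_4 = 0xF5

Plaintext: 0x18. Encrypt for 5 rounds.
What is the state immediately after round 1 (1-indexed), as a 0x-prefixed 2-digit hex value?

0x64

s_0 = plaintext = 0x18
s_1 = Round(s_0, k_0) = 0x64
s_2 = Round(s_1, k_1) = 0x16
s_3 = Round(s_2, k_2) = 0xAB
s_4 = Round(s_3, k_3) = 0xAD
s_5 = Round(s_4, k_4) = 0x24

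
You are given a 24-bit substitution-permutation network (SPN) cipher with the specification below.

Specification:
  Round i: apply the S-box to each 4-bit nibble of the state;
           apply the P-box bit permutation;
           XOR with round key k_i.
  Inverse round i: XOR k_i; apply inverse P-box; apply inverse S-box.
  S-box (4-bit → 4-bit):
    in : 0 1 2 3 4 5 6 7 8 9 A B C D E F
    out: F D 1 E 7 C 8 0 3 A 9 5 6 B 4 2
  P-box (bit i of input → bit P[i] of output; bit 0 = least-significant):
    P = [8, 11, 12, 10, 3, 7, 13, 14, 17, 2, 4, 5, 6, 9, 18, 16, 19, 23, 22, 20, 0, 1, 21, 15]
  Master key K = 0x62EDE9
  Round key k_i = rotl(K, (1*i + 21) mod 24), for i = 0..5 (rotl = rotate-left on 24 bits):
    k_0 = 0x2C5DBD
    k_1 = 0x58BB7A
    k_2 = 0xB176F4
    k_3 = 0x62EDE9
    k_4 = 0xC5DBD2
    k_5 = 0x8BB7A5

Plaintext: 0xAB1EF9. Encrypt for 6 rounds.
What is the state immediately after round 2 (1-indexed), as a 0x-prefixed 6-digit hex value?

s_0 = plaintext = 0xAB1EF9
s_1 = Round(s_0, k_0) = 0x61D16C
s_2 = Round(s_1, k_1) = 0x03610A
s_3 = Round(s_2, k_2) = 0x42934F
s_4 = Round(s_3, k_3) = 0x4BC756
s_5 = Round(s_4, k_4) = 0xA9BDD1
s_6 = Round(s_5, k_5) = 0x1D6248

0x03610A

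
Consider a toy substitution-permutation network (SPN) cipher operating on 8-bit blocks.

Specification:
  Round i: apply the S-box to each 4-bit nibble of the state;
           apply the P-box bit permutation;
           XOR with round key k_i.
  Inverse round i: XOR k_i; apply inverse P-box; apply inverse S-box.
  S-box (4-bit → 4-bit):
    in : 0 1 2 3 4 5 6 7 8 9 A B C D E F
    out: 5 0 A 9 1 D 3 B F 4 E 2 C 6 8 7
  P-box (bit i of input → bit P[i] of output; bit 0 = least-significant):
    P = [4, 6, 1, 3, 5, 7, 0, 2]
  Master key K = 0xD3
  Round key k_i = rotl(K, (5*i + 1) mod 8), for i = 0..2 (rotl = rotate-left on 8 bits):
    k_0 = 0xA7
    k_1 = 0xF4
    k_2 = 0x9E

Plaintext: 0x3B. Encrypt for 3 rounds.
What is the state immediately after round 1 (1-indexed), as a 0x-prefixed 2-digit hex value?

s_0 = plaintext = 0x3B
s_1 = Round(s_0, k_0) = 0xC3
s_2 = Round(s_1, k_1) = 0xE9
s_3 = Round(s_2, k_2) = 0x98

0xC3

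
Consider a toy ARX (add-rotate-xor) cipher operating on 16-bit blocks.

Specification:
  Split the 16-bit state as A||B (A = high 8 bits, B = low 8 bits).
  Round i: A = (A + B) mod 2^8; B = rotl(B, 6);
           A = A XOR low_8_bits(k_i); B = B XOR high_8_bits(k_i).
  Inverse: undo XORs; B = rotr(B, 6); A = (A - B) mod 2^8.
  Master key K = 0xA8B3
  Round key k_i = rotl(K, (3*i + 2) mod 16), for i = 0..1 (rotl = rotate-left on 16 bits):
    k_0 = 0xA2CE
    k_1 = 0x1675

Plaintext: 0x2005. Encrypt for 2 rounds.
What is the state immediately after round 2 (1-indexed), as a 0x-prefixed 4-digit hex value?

0xBBEE

s_0 = plaintext = 0x2005
s_1 = Round(s_0, k_0) = 0xEBE3
s_2 = Round(s_1, k_1) = 0xBBEE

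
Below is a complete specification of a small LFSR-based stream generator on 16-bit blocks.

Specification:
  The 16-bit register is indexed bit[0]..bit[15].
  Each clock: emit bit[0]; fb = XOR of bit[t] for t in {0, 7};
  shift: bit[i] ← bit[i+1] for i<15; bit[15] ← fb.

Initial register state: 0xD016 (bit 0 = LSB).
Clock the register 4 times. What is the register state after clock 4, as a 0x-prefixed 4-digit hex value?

0x6D01

reg_0 = 0xD016
clock 1: out=0, reg = 0x680B
clock 2: out=1, reg = 0xB405
clock 3: out=1, reg = 0xDA02
clock 4: out=0, reg = 0x6D01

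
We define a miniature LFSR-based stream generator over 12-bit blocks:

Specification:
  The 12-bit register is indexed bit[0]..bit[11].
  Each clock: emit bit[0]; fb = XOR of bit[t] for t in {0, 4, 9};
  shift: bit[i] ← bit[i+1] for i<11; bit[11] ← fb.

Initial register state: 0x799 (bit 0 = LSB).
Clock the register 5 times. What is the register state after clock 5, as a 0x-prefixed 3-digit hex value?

reg_0 = 0x799
clock 1: out=1, reg = 0xBCC
clock 2: out=0, reg = 0xDE6
clock 3: out=0, reg = 0x6F3
clock 4: out=1, reg = 0xB79
clock 5: out=1, reg = 0xDBC

0xDBC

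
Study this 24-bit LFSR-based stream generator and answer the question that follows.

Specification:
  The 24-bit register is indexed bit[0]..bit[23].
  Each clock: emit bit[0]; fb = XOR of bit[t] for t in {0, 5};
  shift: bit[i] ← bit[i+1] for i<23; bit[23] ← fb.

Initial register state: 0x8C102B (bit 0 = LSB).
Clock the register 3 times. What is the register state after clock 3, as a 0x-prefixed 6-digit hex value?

reg_0 = 0x8C102B
clock 1: out=1, reg = 0x460815
clock 2: out=1, reg = 0xA3040A
clock 3: out=0, reg = 0x518205

0x518205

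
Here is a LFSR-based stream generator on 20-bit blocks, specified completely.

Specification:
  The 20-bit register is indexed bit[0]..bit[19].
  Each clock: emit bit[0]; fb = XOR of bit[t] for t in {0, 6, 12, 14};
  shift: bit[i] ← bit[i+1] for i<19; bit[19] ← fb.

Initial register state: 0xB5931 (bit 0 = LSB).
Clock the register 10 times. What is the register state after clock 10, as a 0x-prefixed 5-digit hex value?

0xA36D6

reg_0 = 0xB5931
clock 1: out=1, reg = 0xDAC98
clock 2: out=0, reg = 0x6D64C
clock 3: out=0, reg = 0xB6B26
clock 4: out=0, reg = 0xDB593
clock 5: out=1, reg = 0x6DAC9
clock 6: out=1, reg = 0x36D64
clock 7: out=0, reg = 0x1B6B2
clock 8: out=0, reg = 0x8DB59
clock 9: out=1, reg = 0x46DAC
clock 10: out=0, reg = 0xA36D6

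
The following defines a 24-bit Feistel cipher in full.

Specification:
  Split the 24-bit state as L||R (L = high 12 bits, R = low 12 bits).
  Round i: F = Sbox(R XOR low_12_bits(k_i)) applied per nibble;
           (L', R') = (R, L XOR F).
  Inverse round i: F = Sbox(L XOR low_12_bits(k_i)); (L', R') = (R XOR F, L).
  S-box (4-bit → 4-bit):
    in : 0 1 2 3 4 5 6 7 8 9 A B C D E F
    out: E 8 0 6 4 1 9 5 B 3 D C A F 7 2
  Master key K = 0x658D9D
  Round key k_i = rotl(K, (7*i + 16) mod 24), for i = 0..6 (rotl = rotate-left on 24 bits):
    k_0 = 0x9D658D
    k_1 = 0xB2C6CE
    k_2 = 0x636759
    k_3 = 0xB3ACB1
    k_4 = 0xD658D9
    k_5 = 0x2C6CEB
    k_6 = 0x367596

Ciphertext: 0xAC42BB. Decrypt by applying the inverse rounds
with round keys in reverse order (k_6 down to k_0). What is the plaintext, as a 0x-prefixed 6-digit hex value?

s_0 = ciphertext = 0xAC42BB
s_1 = InvRound(s_0, k_6) = 0x0ABAC4
s_2 = InvRound(s_1, k_5) = 0x08A0AB
s_3 = InvRound(s_2, k_4) = 0xBBD08A
s_4 = InvRound(s_3, k_3) = 0x560BBD
s_5 = InvRound(s_4, k_2) = 0xBDE560
s_6 = InvRound(s_5, k_1) = 0xAEEBDE
s_7 = InvRound(s_6, k_0) = 0x948AEE

0x948AEE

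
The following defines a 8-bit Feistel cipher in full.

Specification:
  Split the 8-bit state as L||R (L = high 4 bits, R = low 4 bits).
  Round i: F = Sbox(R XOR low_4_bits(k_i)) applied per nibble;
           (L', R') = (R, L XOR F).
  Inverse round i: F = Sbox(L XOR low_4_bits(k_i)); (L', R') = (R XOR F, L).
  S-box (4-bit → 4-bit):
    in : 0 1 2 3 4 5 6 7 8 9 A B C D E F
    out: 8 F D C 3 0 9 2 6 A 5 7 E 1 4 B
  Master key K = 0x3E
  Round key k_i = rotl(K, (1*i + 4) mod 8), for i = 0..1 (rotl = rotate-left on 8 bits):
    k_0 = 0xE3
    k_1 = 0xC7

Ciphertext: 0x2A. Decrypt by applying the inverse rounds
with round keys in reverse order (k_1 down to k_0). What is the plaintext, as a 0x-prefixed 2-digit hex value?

0x8A

s_0 = ciphertext = 0x2A
s_1 = InvRound(s_0, k_1) = 0xA2
s_2 = InvRound(s_1, k_0) = 0x8A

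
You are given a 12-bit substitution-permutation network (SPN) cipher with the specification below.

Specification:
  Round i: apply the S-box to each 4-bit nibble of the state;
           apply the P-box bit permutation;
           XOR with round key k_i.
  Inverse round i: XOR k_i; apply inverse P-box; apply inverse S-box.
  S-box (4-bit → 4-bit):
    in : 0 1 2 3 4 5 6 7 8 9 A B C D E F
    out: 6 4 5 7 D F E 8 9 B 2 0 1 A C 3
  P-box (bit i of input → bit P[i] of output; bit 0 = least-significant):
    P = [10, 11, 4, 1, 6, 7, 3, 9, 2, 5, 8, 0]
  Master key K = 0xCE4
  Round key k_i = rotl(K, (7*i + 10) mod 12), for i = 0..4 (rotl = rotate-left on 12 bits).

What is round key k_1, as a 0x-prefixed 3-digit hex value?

K = 0xCE4
k_0 = rotl(K, (7*0+10) mod 12) = rotl(K, 10) = 0x339
k_1 = rotl(K, (7*1+10) mod 12) = rotl(K, 5) = 0xC99

0xC99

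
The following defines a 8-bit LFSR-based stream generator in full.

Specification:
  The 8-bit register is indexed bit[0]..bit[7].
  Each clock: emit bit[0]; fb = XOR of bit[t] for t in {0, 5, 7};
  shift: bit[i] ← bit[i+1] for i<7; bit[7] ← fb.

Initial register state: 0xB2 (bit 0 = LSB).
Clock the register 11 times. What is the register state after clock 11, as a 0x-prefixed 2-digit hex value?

reg_0 = 0xB2
clock 1: out=0, reg = 0x59
clock 2: out=1, reg = 0xAC
clock 3: out=0, reg = 0x56
clock 4: out=0, reg = 0x2B
clock 5: out=1, reg = 0x15
clock 6: out=1, reg = 0x8A
clock 7: out=0, reg = 0xC5
clock 8: out=1, reg = 0x62
clock 9: out=0, reg = 0xB1
clock 10: out=1, reg = 0xD8
clock 11: out=0, reg = 0xEC

0xEC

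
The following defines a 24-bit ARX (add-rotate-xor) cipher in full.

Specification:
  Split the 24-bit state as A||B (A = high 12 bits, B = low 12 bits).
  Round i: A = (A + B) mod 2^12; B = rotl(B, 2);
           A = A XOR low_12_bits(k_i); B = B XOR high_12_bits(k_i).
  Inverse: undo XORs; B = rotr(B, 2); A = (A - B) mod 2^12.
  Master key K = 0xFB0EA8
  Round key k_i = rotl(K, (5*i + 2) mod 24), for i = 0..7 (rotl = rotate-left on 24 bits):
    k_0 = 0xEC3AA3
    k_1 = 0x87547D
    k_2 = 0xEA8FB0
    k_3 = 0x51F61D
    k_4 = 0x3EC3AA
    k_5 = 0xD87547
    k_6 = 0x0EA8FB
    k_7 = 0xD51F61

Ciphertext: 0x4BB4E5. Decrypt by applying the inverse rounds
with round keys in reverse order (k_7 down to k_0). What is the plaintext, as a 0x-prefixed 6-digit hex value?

s_0 = ciphertext = 0x4BB4E5
s_1 = InvRound(s_0, k_7) = 0x96D26D
s_2 = InvRound(s_1, k_6) = 0x4F5CA1
s_3 = InvRound(s_2, k_5) = 0x969849
s_4 = InvRound(s_3, k_4) = 0x3DA6E9
s_5 = InvRound(s_4, k_3) = 0xCCA8FD
s_6 = InvRound(s_5, k_2) = 0xDE5595
s_7 = InvRound(s_6, k_1) = 0x620378
s_8 = InvRound(s_7, k_0) = 0xD15F6E

0xD15F6E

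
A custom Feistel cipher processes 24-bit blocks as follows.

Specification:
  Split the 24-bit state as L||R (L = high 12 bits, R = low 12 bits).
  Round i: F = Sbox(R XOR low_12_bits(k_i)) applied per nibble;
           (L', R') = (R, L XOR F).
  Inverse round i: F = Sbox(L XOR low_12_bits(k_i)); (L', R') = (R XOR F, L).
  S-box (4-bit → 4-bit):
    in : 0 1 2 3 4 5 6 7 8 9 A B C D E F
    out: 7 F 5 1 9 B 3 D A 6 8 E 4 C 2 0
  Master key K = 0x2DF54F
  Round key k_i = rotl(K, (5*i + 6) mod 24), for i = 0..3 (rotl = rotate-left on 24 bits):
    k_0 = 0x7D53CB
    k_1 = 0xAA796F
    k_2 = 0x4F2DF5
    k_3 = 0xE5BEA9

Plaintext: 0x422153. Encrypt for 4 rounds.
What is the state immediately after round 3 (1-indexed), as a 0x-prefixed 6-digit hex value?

s_0 = plaintext = 0x422153
s_1 = Round(s_0, k_0) = 0x153148
s_2 = Round(s_1, k_1) = 0x148B0E
s_3 = Round(s_2, k_2) = 0xB0E246
s_4 = Round(s_3, k_3) = 0x246F2E

0xB0E246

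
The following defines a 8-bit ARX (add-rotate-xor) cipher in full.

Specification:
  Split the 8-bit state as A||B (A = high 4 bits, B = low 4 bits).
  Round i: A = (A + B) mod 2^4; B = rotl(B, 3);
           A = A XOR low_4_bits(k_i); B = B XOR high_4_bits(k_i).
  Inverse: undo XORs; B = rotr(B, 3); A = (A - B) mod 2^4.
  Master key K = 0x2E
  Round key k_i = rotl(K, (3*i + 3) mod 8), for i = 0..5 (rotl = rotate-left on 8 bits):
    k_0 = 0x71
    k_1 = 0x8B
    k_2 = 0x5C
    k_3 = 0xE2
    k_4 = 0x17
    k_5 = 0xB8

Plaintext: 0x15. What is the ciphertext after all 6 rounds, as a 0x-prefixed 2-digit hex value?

0x44

s_0 = plaintext = 0x15
s_1 = Round(s_0, k_0) = 0x7D
s_2 = Round(s_1, k_1) = 0xF6
s_3 = Round(s_2, k_2) = 0x96
s_4 = Round(s_3, k_3) = 0xDD
s_5 = Round(s_4, k_4) = 0xDF
s_6 = Round(s_5, k_5) = 0x44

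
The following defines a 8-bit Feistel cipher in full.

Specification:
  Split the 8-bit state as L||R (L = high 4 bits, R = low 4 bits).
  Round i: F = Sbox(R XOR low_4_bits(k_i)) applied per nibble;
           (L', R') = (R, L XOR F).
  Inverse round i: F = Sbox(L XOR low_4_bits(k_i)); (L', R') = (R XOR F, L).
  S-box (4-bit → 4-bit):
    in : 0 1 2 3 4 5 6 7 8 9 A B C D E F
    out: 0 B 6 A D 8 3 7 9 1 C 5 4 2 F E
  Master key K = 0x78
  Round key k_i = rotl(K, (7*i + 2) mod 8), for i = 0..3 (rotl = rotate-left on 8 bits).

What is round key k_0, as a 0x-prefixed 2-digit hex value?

K = 0x78
k_0 = rotl(K, (7*0+2) mod 8) = rotl(K, 2) = 0xE1

0xE1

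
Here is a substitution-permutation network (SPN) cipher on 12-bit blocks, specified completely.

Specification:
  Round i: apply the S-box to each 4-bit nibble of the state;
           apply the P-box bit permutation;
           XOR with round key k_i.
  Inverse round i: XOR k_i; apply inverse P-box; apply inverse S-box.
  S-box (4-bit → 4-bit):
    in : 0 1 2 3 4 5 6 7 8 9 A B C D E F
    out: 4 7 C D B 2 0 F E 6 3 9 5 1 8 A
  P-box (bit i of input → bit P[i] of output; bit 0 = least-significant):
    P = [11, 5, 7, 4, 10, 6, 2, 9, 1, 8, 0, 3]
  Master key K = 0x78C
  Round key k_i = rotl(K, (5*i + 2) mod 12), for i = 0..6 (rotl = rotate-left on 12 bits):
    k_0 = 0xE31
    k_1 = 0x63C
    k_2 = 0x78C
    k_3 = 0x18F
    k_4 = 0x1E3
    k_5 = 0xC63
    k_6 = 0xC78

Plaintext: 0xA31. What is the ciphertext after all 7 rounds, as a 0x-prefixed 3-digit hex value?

0x6BA

s_0 = plaintext = 0xA31
s_1 = Round(s_0, k_0) = 0x197
s_2 = Round(s_1, k_1) = 0xFCB
s_3 = Round(s_2, k_2) = 0xA90
s_4 = Round(s_3, k_3) = 0x049
s_5 = Round(s_4, k_4) = 0x702
s_6 = Round(s_5, k_5) = 0xDFC
s_7 = Round(s_6, k_6) = 0x6BA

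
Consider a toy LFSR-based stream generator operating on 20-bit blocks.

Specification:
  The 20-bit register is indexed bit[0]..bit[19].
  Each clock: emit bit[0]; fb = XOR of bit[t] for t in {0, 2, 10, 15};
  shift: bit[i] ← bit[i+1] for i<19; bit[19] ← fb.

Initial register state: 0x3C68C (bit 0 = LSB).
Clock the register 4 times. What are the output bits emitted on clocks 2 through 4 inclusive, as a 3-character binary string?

reg_0 = 0x3C68C
clock 1: out=0, reg = 0x9E346
clock 2: out=0, reg = 0x4F1A3
clock 3: out=1, reg = 0x278D1
clock 4: out=1, reg = 0x93C68

011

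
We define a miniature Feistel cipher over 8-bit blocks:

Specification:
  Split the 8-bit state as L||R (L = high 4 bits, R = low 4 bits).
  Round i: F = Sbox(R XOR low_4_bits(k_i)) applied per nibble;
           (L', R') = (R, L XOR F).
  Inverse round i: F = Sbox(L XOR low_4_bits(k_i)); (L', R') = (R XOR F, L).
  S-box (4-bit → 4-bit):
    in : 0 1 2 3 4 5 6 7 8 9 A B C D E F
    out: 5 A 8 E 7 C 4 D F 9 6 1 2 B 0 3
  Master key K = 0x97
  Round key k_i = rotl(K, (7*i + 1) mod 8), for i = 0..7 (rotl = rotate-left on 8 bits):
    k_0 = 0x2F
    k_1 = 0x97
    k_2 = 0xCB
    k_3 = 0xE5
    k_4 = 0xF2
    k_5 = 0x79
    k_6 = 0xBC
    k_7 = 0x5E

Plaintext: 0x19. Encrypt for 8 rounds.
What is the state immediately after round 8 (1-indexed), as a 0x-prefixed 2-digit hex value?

s_0 = plaintext = 0x19
s_1 = Round(s_0, k_0) = 0x95
s_2 = Round(s_1, k_1) = 0x51
s_3 = Round(s_2, k_2) = 0x13
s_4 = Round(s_3, k_3) = 0x35
s_5 = Round(s_4, k_4) = 0x5E
s_6 = Round(s_5, k_5) = 0xE8
s_7 = Round(s_6, k_6) = 0x89
s_8 = Round(s_7, k_7) = 0x95

0x95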